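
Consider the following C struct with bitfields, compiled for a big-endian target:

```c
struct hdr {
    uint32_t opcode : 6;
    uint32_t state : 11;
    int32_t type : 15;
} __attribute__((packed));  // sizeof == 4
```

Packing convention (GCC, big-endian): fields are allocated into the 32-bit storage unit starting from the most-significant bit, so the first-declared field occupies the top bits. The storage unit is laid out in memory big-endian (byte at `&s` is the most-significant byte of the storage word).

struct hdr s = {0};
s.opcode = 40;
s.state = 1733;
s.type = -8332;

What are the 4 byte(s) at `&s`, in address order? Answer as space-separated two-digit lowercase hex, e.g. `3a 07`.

opcode:6 = 40 → 0x28 << 26 → word 0xa0000000
state:11 = 1733 → 0x6c5 << 15 → word 0xa3628000
type:15 = -8332 → 0x5f74 << 0 → word 0xa362df74
word = 0xa362df74 → big-endian bytes:
  [0]=0xa3  [1]=0x62  [2]=0xdf  [3]=0x74

a3 62 df 74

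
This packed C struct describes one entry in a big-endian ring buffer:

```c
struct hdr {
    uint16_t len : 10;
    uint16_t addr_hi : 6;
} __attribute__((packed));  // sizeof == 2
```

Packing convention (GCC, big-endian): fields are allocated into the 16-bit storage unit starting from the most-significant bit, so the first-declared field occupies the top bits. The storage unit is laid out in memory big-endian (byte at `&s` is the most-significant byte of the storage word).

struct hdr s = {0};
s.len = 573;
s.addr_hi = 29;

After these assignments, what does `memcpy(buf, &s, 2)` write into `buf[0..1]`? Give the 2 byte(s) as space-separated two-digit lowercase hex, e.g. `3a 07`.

[6+:10] len=573 & 0x3ff = 0x23d; word=0x8f40
[0+:6] addr_hi=29 & 0x3f = 0x1d; word=0x8f5d
word = 0x8f5d → big-endian bytes:
  [0]=0x8f  [1]=0x5d

8f 5d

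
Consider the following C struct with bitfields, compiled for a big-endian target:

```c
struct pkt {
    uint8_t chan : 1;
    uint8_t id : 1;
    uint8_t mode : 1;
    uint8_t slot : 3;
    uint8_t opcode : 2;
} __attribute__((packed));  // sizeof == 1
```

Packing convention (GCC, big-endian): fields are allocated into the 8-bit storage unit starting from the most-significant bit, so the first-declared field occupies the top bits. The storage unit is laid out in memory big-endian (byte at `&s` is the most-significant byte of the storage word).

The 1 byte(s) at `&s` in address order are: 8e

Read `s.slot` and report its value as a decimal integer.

[0]=0x8e (big-endian) → word 0x8e
chan:1 @ bit 7 → (0x8e>>7)&0x1 = 0x1
id:1 @ bit 6 → (0x8e>>6)&0x1 = 0x0
mode:1 @ bit 5 → (0x8e>>5)&0x1 = 0x0
slot:3 @ bit 2 → (0x8e>>2)&0x7 = 0x3  ←
opcode:2 @ bit 0 → (0x8e>>0)&0x3 = 0x2

3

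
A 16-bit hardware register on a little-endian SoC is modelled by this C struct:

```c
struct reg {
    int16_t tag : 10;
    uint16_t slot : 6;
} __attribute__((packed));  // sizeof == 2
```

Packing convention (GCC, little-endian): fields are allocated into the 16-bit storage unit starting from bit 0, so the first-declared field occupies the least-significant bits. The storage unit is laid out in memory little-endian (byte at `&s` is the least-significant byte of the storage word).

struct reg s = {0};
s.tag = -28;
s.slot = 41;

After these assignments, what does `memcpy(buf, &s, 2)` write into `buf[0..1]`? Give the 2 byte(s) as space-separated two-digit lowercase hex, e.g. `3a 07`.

tag:10 = -28 → 0x3e4 << 0 → word 0x03e4
slot:6 = 41 → 0x29 << 10 → word 0xa7e4
word = 0xa7e4 → little-endian bytes:
  [0]=0xe4  [1]=0xa7

e4 a7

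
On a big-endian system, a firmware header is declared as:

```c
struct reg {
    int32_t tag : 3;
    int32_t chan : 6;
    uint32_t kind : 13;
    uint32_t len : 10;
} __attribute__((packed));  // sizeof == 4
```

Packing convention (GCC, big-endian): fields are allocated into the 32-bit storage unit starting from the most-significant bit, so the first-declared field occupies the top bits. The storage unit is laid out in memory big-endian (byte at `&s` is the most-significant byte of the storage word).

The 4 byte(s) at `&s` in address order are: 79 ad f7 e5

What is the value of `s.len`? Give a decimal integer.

997

[0]=0x79 [1]=0xad [2]=0xf7 [3]=0xe5 (big-endian) → word 0x79adf7e5
tag:3 @ bit 29 → (0x79adf7e5>>29)&0x7 = 0x3
chan:6 @ bit 23 → (0x79adf7e5>>23)&0x3f = 0x33
kind:13 @ bit 10 → (0x79adf7e5>>10)&0x1fff = 0xb7d
len:10 @ bit 0 → (0x79adf7e5>>0)&0x3ff = 0x3e5  ←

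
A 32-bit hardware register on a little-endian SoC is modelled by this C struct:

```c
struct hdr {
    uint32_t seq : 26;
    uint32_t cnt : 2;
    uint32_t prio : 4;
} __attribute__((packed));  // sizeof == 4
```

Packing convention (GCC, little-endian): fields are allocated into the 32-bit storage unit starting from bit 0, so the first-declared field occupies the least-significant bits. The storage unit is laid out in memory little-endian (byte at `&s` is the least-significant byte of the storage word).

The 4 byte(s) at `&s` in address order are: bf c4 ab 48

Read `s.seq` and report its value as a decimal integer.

[0]=0xbf [1]=0xc4 [2]=0xab [3]=0x48 (little-endian) → word 0x48abc4bf
seq [0+:26] = (word>>0) & 0x3ffffff = 11257023  ←
cnt [26+:2] = (word>>26) & 0x3 = 2
prio [28+:4] = (word>>28) & 0xf = 4

11257023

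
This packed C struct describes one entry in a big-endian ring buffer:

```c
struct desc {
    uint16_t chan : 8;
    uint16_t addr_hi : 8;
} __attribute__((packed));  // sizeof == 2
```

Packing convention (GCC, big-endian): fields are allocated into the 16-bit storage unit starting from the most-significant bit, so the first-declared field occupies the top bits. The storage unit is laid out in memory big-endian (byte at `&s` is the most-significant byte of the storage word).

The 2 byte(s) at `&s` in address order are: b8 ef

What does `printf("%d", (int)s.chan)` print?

184

[0]=0xb8 [1]=0xef (big-endian) → word 0xb8ef
chan:8 @ bit 8 → (0xb8ef>>8)&0xff = 0xb8  ←
addr_hi:8 @ bit 0 → (0xb8ef>>0)&0xff = 0xef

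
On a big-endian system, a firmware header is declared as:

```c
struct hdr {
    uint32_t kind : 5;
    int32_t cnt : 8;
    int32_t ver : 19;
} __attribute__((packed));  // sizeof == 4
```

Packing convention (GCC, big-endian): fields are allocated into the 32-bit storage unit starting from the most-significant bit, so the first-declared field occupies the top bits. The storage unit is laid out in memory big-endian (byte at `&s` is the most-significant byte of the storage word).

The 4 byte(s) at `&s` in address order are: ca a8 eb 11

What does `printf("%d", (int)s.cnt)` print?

85

[0]=0xca [1]=0xa8 [2]=0xeb [3]=0x11 (big-endian) → word 0xcaa8eb11
kind:5 @ bit 27 → (0xcaa8eb11>>27)&0x1f = 0x19
cnt:8 @ bit 19 → (0xcaa8eb11>>19)&0xff = 0x55  ←
ver:19 @ bit 0 → (0xcaa8eb11>>0)&0x7ffff = 0xeb11
cnt signed 8b, MSB=0: value = 85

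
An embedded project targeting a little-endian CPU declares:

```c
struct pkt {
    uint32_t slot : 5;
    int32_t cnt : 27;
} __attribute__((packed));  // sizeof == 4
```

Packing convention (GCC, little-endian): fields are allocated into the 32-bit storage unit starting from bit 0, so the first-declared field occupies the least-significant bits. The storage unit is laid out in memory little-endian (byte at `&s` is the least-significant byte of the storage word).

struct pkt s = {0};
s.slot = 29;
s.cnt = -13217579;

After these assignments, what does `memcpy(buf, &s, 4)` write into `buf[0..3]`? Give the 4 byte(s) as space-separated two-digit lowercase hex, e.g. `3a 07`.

bd 1a ca e6

slot:5 = 29 → 0x1d << 0 → word 0x0000001d
cnt:27 = -13217579 → 0x73650d5 << 5 → word 0xe6ca1abd
word = 0xe6ca1abd → little-endian bytes:
  [0]=0xbd  [1]=0x1a  [2]=0xca  [3]=0xe6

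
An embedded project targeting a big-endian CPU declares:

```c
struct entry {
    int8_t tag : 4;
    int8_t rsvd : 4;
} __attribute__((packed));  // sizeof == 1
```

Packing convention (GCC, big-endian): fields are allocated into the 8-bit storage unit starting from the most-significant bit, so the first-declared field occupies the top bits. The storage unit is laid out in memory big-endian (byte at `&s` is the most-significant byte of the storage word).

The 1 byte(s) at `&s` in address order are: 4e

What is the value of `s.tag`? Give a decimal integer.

4

[0]=0x4e (big-endian) → word 0x4e
tag [4+:4] = (word>>4) & 0xf = 4  ←
rsvd [0+:4] = (word>>0) & 0xf = 14
tag signed 4b, MSB=0: value = 4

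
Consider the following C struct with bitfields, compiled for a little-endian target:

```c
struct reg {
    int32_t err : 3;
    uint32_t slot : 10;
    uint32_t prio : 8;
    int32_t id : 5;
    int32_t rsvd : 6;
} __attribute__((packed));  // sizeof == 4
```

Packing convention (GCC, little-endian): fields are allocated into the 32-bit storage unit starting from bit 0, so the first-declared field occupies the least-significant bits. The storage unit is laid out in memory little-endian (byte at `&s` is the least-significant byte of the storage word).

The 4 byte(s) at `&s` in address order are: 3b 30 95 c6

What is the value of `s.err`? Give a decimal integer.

[0]=0x3b [1]=0x30 [2]=0x95 [3]=0xc6 (little-endian) → word 0xc695303b
err:3 @ bit 0 → (0xc695303b>>0)&0x7 = 0x3  ←
slot:10 @ bit 3 → (0xc695303b>>3)&0x3ff = 0x207
prio:8 @ bit 13 → (0xc695303b>>13)&0xff = 0xa9
id:5 @ bit 21 → (0xc695303b>>21)&0x1f = 0x14
rsvd:6 @ bit 26 → (0xc695303b>>26)&0x3f = 0x31
err signed 3b, MSB=0: value = 3

3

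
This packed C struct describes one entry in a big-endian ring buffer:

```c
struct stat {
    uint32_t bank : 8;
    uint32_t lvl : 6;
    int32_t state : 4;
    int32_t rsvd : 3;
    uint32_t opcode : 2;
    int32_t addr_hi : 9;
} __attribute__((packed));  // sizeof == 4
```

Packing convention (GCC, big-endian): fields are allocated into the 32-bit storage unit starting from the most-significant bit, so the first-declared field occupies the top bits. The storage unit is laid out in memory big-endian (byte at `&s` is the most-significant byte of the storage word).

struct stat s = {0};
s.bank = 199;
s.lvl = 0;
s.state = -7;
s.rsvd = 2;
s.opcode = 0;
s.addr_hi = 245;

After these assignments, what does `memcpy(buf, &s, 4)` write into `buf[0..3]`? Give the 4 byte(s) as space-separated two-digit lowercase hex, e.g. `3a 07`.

[24+:8] bank=199 & 0xff = 0xc7; word=0xc7000000
[18+:6] lvl=0 & 0x3f = 0x0; word=0xc7000000
[14+:4] state=-7 & 0xf = 0x9; word=0xc7024000
[11+:3] rsvd=2 & 0x7 = 0x2; word=0xc7025000
[9+:2] opcode=0 & 0x3 = 0x0; word=0xc7025000
[0+:9] addr_hi=245 & 0x1ff = 0xf5; word=0xc70250f5
word = 0xc70250f5 → big-endian bytes:
  [0]=0xc7  [1]=0x02  [2]=0x50  [3]=0xf5

c7 02 50 f5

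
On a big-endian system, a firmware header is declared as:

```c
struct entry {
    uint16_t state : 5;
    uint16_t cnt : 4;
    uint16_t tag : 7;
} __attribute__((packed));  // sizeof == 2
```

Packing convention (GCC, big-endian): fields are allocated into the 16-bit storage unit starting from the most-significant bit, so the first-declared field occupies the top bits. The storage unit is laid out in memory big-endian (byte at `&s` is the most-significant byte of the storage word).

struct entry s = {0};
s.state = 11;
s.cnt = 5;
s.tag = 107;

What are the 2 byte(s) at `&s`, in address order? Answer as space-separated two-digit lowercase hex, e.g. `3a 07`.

5a eb

[11+:5] state=11 & 0x1f = 0xb; word=0x5800
[7+:4] cnt=5 & 0xf = 0x5; word=0x5a80
[0+:7] tag=107 & 0x7f = 0x6b; word=0x5aeb
word = 0x5aeb → big-endian bytes:
  [0]=0x5a  [1]=0xeb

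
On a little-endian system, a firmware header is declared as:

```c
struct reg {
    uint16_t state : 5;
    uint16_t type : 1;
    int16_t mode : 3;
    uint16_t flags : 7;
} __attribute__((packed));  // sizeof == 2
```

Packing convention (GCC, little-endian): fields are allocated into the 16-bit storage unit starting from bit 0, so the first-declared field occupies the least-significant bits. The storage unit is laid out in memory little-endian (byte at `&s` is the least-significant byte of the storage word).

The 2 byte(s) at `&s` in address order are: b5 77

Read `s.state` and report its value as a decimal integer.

21

[0]=0xb5 [1]=0x77 (little-endian) → word 0x77b5
state [0+:5] = (word>>0) & 0x1f = 21  ←
type [5+:1] = (word>>5) & 0x1 = 1
mode [6+:3] = (word>>6) & 0x7 = 6
flags [9+:7] = (word>>9) & 0x7f = 59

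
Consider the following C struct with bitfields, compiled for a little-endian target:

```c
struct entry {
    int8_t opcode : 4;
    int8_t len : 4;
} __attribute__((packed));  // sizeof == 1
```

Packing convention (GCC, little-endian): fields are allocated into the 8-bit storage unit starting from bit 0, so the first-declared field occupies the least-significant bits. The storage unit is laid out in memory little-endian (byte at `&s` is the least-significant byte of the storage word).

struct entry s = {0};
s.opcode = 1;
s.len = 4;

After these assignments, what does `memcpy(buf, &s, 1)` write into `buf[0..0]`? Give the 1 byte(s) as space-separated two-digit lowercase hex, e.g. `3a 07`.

opcode (4b) val=1 bits=0x1 at bit 0: 0x01
len (4b) val=4 bits=0x4 at bit 4: 0x41
word = 0x41 → little-endian bytes:
  [0]=0x41

41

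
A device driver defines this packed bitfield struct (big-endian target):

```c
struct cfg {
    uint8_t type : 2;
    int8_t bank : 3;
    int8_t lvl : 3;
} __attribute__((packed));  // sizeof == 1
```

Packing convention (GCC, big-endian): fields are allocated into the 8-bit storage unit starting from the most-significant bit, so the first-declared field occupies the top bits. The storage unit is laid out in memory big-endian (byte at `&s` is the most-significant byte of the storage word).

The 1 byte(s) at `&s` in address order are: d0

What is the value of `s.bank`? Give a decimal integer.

[0]=0xd0 (big-endian) → word 0xd0
type:2 @ bit 6 → (0xd0>>6)&0x3 = 0x3
bank:3 @ bit 3 → (0xd0>>3)&0x7 = 0x2  ←
lvl:3 @ bit 0 → (0xd0>>0)&0x7 = 0x0
bank signed 3b, MSB=0: value = 2

2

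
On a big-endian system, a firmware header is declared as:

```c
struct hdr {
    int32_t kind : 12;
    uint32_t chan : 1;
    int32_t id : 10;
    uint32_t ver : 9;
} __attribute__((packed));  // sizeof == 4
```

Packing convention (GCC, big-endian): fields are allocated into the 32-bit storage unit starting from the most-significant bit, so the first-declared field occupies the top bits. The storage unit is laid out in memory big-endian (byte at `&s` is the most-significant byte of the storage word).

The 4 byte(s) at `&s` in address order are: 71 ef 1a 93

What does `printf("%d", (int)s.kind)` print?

[0]=0x71 [1]=0xef [2]=0x1a [3]=0x93 (big-endian) → word 0x71ef1a93
kind [20+:12] = (word>>20) & 0xfff = 1822  ←
chan [19+:1] = (word>>19) & 0x1 = 1
id [9+:10] = (word>>9) & 0x3ff = 909
ver [0+:9] = (word>>0) & 0x1ff = 147
kind signed 12b, MSB=0: value = 1822

1822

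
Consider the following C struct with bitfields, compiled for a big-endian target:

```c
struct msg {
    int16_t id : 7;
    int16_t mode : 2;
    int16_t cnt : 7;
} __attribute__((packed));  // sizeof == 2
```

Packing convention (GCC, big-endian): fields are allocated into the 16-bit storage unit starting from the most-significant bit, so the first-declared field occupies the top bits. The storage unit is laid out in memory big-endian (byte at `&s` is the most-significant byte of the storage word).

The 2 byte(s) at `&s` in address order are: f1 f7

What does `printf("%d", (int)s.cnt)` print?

[0]=0xf1 [1]=0xf7 (big-endian) → word 0xf1f7
id:7 @ bit 9 → (0xf1f7>>9)&0x7f = 0x78
mode:2 @ bit 7 → (0xf1f7>>7)&0x3 = 0x3
cnt:7 @ bit 0 → (0xf1f7>>0)&0x7f = 0x77  ←
cnt signed 7b, MSB=1: 119 - 128 = -9

-9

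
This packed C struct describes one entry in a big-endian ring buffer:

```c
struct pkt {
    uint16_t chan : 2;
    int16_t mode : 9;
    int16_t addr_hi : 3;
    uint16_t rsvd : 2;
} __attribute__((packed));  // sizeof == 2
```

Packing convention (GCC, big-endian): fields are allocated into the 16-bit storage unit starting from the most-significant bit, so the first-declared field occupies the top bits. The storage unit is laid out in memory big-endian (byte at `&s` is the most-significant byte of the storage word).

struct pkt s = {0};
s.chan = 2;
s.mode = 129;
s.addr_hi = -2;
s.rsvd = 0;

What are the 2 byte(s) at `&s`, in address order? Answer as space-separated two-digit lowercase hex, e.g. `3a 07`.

chan (2b) val=2 bits=0x2 at bit 14: 0x8000
mode (9b) val=129 bits=0x81 at bit 5: 0x9020
addr_hi (3b) val=-2 bits=0x6 at bit 2: 0x9038
rsvd (2b) val=0 bits=0x0 at bit 0: 0x9038
word = 0x9038 → big-endian bytes:
  [0]=0x90  [1]=0x38

90 38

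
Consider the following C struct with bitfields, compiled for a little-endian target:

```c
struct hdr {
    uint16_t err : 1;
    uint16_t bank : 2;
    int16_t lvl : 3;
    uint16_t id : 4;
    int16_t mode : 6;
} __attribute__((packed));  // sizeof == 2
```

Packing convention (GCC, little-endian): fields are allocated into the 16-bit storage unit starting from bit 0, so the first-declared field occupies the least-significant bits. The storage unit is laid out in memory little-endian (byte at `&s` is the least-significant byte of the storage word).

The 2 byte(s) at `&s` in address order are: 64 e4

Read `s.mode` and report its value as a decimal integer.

-7

[0]=0x64 [1]=0xe4 (little-endian) → word 0xe464
err [0+:1] = (word>>0) & 0x1 = 0
bank [1+:2] = (word>>1) & 0x3 = 2
lvl [3+:3] = (word>>3) & 0x7 = 4
id [6+:4] = (word>>6) & 0xf = 1
mode [10+:6] = (word>>10) & 0x3f = 57  ←
mode signed 6b, MSB=1: 57 - 64 = -7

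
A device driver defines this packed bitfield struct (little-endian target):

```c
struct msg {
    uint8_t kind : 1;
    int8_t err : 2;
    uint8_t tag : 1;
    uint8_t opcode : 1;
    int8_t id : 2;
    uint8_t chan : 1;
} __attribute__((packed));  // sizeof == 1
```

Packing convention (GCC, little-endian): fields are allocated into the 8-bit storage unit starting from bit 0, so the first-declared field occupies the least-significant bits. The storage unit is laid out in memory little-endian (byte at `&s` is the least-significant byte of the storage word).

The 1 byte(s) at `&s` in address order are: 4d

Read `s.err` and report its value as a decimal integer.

-2

[0]=0x4d (little-endian) → word 0x4d
kind [0+:1] = (word>>0) & 0x1 = 1
err [1+:2] = (word>>1) & 0x3 = 2  ←
tag [3+:1] = (word>>3) & 0x1 = 1
opcode [4+:1] = (word>>4) & 0x1 = 0
id [5+:2] = (word>>5) & 0x3 = 2
chan [7+:1] = (word>>7) & 0x1 = 0
err signed 2b, MSB=1: 2 - 4 = -2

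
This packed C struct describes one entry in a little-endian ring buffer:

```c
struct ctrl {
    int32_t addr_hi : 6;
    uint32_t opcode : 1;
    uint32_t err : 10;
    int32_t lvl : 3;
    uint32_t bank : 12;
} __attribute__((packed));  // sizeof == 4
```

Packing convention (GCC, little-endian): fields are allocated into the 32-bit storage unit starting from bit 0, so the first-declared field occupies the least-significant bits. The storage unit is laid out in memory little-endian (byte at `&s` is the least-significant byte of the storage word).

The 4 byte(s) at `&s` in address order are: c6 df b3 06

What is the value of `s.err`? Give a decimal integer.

[0]=0xc6 [1]=0xdf [2]=0xb3 [3]=0x06 (little-endian) → word 0x06b3dfc6
addr_hi [0+:6] = (word>>0) & 0x3f = 6
opcode [6+:1] = (word>>6) & 0x1 = 1
err [7+:10] = (word>>7) & 0x3ff = 959  ←
lvl [17+:3] = (word>>17) & 0x7 = 1
bank [20+:12] = (word>>20) & 0xfff = 107

959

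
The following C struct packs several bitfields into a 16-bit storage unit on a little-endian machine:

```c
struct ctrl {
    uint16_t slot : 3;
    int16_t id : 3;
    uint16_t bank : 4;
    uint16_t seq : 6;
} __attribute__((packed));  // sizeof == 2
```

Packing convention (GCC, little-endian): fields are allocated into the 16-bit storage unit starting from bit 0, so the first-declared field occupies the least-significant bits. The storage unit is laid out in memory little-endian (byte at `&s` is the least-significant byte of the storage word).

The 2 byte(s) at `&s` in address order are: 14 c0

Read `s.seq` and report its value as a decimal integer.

[0]=0x14 [1]=0xc0 (little-endian) → word 0xc014
slot:3 @ bit 0 → (0xc014>>0)&0x7 = 0x4
id:3 @ bit 3 → (0xc014>>3)&0x7 = 0x2
bank:4 @ bit 6 → (0xc014>>6)&0xf = 0x0
seq:6 @ bit 10 → (0xc014>>10)&0x3f = 0x30  ←

48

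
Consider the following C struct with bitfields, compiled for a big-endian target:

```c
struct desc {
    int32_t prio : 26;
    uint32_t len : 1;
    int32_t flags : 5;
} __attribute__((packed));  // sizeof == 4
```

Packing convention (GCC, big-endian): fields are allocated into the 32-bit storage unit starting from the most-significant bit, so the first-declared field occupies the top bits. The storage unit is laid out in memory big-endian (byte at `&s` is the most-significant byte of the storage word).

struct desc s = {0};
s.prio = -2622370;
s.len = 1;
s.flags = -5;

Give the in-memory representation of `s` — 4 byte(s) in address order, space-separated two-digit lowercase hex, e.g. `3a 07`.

f5 ff 17 bb

prio (26b) val=-2622370 bits=0x3d7fc5e at bit 6: 0xf5ff1780
len (1b) val=1 bits=0x1 at bit 5: 0xf5ff17a0
flags (5b) val=-5 bits=0x1b at bit 0: 0xf5ff17bb
word = 0xf5ff17bb → big-endian bytes:
  [0]=0xf5  [1]=0xff  [2]=0x17  [3]=0xbb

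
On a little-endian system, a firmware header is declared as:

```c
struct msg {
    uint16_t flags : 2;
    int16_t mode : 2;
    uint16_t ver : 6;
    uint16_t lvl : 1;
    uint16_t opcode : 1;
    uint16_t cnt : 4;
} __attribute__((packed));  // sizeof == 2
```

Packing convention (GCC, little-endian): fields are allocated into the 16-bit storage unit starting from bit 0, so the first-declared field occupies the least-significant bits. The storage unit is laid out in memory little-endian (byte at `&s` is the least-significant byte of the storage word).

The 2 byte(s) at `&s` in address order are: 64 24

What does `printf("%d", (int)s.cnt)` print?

2

[0]=0x64 [1]=0x24 (little-endian) → word 0x2464
flags:2 @ bit 0 → (0x2464>>0)&0x3 = 0x0
mode:2 @ bit 2 → (0x2464>>2)&0x3 = 0x1
ver:6 @ bit 4 → (0x2464>>4)&0x3f = 0x6
lvl:1 @ bit 10 → (0x2464>>10)&0x1 = 0x1
opcode:1 @ bit 11 → (0x2464>>11)&0x1 = 0x0
cnt:4 @ bit 12 → (0x2464>>12)&0xf = 0x2  ←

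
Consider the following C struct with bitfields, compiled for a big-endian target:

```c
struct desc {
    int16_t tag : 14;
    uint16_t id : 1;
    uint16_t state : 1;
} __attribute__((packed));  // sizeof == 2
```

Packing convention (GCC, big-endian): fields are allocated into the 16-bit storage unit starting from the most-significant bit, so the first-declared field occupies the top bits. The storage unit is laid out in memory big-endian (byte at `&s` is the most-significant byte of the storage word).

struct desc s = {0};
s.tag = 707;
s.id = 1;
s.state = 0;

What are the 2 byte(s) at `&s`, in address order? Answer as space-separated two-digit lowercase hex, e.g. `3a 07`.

0b 0e

tag (14b) val=707 bits=0x2c3 at bit 2: 0x0b0c
id (1b) val=1 bits=0x1 at bit 1: 0x0b0e
state (1b) val=0 bits=0x0 at bit 0: 0x0b0e
word = 0x0b0e → big-endian bytes:
  [0]=0x0b  [1]=0x0e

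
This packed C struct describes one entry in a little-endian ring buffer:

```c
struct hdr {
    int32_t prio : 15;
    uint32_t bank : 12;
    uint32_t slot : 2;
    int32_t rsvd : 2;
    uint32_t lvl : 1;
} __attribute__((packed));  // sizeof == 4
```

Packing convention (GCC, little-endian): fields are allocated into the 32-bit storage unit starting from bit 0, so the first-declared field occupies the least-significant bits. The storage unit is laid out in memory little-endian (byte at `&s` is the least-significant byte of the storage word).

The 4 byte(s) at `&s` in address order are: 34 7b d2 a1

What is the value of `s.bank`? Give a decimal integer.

[0]=0x34 [1]=0x7b [2]=0xd2 [3]=0xa1 (little-endian) → word 0xa1d27b34
prio:15 @ bit 0 → (0xa1d27b34>>0)&0x7fff = 0x7b34
bank:12 @ bit 15 → (0xa1d27b34>>15)&0xfff = 0x3a4  ←
slot:2 @ bit 27 → (0xa1d27b34>>27)&0x3 = 0x0
rsvd:2 @ bit 29 → (0xa1d27b34>>29)&0x3 = 0x1
lvl:1 @ bit 31 → (0xa1d27b34>>31)&0x1 = 0x1

932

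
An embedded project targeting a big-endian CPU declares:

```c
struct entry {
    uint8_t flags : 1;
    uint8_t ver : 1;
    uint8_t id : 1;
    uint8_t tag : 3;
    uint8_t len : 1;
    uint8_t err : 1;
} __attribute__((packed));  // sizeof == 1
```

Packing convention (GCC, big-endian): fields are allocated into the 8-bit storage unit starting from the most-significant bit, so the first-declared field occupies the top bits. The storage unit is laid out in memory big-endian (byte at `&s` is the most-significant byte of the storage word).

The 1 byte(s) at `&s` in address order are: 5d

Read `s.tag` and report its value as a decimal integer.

7

[0]=0x5d (big-endian) → word 0x5d
flags:1 @ bit 7 → (0x5d>>7)&0x1 = 0x0
ver:1 @ bit 6 → (0x5d>>6)&0x1 = 0x1
id:1 @ bit 5 → (0x5d>>5)&0x1 = 0x0
tag:3 @ bit 2 → (0x5d>>2)&0x7 = 0x7  ←
len:1 @ bit 1 → (0x5d>>1)&0x1 = 0x0
err:1 @ bit 0 → (0x5d>>0)&0x1 = 0x1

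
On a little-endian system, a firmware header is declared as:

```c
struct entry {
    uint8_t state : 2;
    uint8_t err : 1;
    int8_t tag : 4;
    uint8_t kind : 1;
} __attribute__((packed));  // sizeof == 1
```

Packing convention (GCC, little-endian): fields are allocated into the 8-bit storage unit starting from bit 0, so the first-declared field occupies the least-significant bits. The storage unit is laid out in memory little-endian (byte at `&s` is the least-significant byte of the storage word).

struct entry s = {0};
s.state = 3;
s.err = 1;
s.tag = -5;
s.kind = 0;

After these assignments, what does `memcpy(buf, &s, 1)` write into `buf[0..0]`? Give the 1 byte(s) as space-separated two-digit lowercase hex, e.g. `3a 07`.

5f

state:2 = 3 → 0x3 << 0 → word 0x03
err:1 = 1 → 0x1 << 2 → word 0x07
tag:4 = -5 → 0xb << 3 → word 0x5f
kind:1 = 0 → 0x0 << 7 → word 0x5f
word = 0x5f → little-endian bytes:
  [0]=0x5f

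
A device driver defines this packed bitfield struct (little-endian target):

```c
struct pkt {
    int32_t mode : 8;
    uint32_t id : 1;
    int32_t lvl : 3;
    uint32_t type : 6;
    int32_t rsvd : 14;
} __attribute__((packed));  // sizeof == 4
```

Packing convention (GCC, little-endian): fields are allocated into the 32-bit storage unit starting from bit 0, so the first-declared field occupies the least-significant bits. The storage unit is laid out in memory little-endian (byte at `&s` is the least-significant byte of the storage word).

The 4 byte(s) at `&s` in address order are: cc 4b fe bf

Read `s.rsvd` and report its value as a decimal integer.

-4097

[0]=0xcc [1]=0x4b [2]=0xfe [3]=0xbf (little-endian) → word 0xbffe4bcc
mode:8 @ bit 0 → (0xbffe4bcc>>0)&0xff = 0xcc
id:1 @ bit 8 → (0xbffe4bcc>>8)&0x1 = 0x1
lvl:3 @ bit 9 → (0xbffe4bcc>>9)&0x7 = 0x5
type:6 @ bit 12 → (0xbffe4bcc>>12)&0x3f = 0x24
rsvd:14 @ bit 18 → (0xbffe4bcc>>18)&0x3fff = 0x2fff  ←
rsvd signed 14b, MSB=1: 12287 - 16384 = -4097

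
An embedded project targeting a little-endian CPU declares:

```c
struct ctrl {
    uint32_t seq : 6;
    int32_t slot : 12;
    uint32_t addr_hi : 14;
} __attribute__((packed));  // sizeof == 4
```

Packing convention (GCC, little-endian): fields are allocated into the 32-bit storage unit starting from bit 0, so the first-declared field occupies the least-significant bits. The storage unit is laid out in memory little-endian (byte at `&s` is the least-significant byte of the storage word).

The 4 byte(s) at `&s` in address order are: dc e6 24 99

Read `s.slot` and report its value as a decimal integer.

923

[0]=0xdc [1]=0xe6 [2]=0x24 [3]=0x99 (little-endian) → word 0x9924e6dc
seq:6 @ bit 0 → (0x9924e6dc>>0)&0x3f = 0x1c
slot:12 @ bit 6 → (0x9924e6dc>>6)&0xfff = 0x39b  ←
addr_hi:14 @ bit 18 → (0x9924e6dc>>18)&0x3fff = 0x2649
slot signed 12b, MSB=0: value = 923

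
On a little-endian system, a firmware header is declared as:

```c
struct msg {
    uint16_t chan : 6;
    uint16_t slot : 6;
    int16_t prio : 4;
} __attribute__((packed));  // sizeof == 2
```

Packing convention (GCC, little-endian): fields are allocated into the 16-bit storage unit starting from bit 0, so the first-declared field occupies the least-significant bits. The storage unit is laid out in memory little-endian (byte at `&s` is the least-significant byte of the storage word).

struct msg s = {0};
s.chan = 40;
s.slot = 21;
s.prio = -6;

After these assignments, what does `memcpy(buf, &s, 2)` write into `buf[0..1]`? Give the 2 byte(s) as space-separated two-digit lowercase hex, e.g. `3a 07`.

68 a5

[0+:6] chan=40 & 0x3f = 0x28; word=0x0028
[6+:6] slot=21 & 0x3f = 0x15; word=0x0568
[12+:4] prio=-6 & 0xf = 0xa; word=0xa568
word = 0xa568 → little-endian bytes:
  [0]=0x68  [1]=0xa5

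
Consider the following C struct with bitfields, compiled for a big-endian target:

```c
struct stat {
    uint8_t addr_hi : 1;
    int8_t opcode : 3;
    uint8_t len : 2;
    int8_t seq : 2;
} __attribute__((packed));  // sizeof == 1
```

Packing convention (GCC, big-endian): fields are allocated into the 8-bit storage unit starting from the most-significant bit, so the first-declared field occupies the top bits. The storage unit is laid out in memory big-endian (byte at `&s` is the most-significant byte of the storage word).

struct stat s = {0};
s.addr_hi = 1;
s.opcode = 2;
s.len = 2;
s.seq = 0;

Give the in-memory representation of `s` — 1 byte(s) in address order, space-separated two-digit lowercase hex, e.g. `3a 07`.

a8

addr_hi (1b) val=1 bits=0x1 at bit 7: 0x80
opcode (3b) val=2 bits=0x2 at bit 4: 0xa0
len (2b) val=2 bits=0x2 at bit 2: 0xa8
seq (2b) val=0 bits=0x0 at bit 0: 0xa8
word = 0xa8 → big-endian bytes:
  [0]=0xa8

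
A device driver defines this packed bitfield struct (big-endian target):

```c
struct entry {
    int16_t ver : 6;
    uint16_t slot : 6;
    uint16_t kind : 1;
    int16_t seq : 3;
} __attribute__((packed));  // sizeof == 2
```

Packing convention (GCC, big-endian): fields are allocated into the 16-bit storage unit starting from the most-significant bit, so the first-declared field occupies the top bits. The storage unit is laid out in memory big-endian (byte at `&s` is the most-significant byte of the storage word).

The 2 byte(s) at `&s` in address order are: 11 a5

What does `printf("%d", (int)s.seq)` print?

-3

[0]=0x11 [1]=0xa5 (big-endian) → word 0x11a5
ver:6 @ bit 10 → (0x11a5>>10)&0x3f = 0x4
slot:6 @ bit 4 → (0x11a5>>4)&0x3f = 0x1a
kind:1 @ bit 3 → (0x11a5>>3)&0x1 = 0x0
seq:3 @ bit 0 → (0x11a5>>0)&0x7 = 0x5  ←
seq signed 3b, MSB=1: 5 - 8 = -3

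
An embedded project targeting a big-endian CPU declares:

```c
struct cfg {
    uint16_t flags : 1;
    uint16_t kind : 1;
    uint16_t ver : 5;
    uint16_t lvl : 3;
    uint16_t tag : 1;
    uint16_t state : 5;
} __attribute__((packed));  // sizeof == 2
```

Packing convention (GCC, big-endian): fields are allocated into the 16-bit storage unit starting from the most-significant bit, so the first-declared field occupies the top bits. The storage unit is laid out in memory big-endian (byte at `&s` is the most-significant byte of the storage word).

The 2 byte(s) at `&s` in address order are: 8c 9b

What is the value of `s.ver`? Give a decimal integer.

[0]=0x8c [1]=0x9b (big-endian) → word 0x8c9b
flags:1 @ bit 15 → (0x8c9b>>15)&0x1 = 0x1
kind:1 @ bit 14 → (0x8c9b>>14)&0x1 = 0x0
ver:5 @ bit 9 → (0x8c9b>>9)&0x1f = 0x6  ←
lvl:3 @ bit 6 → (0x8c9b>>6)&0x7 = 0x2
tag:1 @ bit 5 → (0x8c9b>>5)&0x1 = 0x0
state:5 @ bit 0 → (0x8c9b>>0)&0x1f = 0x1b

6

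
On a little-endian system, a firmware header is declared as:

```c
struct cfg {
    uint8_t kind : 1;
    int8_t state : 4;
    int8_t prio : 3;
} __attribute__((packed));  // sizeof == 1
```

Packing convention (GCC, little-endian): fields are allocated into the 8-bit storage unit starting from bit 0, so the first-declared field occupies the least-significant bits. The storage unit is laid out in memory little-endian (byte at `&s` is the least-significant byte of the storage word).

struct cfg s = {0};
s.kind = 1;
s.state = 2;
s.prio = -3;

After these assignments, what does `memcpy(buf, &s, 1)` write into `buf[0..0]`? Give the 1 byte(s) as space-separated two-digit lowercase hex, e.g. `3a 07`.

a5

[0+:1] kind=1 & 0x1 = 0x1; word=0x01
[1+:4] state=2 & 0xf = 0x2; word=0x05
[5+:3] prio=-3 & 0x7 = 0x5; word=0xa5
word = 0xa5 → little-endian bytes:
  [0]=0xa5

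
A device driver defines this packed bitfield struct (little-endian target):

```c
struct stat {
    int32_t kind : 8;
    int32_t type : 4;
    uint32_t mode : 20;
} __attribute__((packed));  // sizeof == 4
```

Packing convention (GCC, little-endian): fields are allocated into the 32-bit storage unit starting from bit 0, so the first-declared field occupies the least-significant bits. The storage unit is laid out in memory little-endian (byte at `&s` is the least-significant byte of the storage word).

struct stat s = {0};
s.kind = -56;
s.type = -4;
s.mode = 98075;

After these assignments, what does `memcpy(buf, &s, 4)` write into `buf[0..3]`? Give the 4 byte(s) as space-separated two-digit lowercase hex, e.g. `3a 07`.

c8 bc f1 17

kind (8b) val=-56 bits=0xc8 at bit 0: 0x000000c8
type (4b) val=-4 bits=0xc at bit 8: 0x00000cc8
mode (20b) val=98075 bits=0x17f1b at bit 12: 0x17f1bcc8
word = 0x17f1bcc8 → little-endian bytes:
  [0]=0xc8  [1]=0xbc  [2]=0xf1  [3]=0x17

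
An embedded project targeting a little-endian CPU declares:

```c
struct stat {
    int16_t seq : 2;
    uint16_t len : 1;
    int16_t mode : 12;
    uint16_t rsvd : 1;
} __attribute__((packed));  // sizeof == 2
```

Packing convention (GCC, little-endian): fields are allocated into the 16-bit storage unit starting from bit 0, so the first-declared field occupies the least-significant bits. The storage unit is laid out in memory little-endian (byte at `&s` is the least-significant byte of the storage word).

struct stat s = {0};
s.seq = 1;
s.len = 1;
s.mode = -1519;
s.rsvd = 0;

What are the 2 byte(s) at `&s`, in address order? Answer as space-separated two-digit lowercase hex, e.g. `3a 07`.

seq:2 = 1 → 0x1 << 0 → word 0x0001
len:1 = 1 → 0x1 << 2 → word 0x0005
mode:12 = -1519 → 0xa11 << 3 → word 0x508d
rsvd:1 = 0 → 0x0 << 15 → word 0x508d
word = 0x508d → little-endian bytes:
  [0]=0x8d  [1]=0x50

8d 50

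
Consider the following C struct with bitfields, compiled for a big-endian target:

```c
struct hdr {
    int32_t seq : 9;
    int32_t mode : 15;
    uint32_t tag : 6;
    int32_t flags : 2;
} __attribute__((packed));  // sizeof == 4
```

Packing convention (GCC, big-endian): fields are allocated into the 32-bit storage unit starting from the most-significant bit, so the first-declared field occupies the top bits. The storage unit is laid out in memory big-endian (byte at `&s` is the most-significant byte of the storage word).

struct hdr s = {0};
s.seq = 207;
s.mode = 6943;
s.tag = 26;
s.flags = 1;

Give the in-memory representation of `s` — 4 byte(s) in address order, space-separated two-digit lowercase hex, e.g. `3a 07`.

seq:9 = 207 → 0xcf << 23 → word 0x67800000
mode:15 = 6943 → 0x1b1f << 8 → word 0x679b1f00
tag:6 = 26 → 0x1a << 2 → word 0x679b1f68
flags:2 = 1 → 0x1 << 0 → word 0x679b1f69
word = 0x679b1f69 → big-endian bytes:
  [0]=0x67  [1]=0x9b  [2]=0x1f  [3]=0x69

67 9b 1f 69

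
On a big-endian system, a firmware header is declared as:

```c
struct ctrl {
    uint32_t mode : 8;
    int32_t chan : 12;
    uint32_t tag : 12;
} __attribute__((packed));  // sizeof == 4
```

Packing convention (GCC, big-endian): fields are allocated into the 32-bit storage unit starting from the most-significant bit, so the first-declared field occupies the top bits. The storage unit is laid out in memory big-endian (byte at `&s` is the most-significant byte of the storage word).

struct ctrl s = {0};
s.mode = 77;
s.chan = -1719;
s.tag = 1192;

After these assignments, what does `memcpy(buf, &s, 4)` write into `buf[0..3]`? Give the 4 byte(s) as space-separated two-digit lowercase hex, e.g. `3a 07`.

[24+:8] mode=77 & 0xff = 0x4d; word=0x4d000000
[12+:12] chan=-1719 & 0xfff = 0x949; word=0x4d949000
[0+:12] tag=1192 & 0xfff = 0x4a8; word=0x4d9494a8
word = 0x4d9494a8 → big-endian bytes:
  [0]=0x4d  [1]=0x94  [2]=0x94  [3]=0xa8

4d 94 94 a8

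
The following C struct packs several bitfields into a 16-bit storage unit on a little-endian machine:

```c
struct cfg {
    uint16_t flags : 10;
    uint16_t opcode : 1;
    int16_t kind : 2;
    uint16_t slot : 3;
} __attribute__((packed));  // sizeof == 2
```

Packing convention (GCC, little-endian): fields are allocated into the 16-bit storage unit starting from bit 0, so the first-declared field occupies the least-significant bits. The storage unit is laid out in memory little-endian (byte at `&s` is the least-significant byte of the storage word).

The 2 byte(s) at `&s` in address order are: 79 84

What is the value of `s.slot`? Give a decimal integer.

4

[0]=0x79 [1]=0x84 (little-endian) → word 0x8479
flags [0+:10] = (word>>0) & 0x3ff = 121
opcode [10+:1] = (word>>10) & 0x1 = 1
kind [11+:2] = (word>>11) & 0x3 = 0
slot [13+:3] = (word>>13) & 0x7 = 4  ←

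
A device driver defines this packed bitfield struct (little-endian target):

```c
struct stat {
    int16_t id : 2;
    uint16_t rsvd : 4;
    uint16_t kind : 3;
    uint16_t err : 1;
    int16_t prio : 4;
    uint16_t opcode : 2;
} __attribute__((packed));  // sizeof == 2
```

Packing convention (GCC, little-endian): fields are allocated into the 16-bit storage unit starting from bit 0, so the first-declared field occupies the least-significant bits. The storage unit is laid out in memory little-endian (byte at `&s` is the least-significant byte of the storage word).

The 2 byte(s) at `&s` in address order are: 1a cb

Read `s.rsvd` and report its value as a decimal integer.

[0]=0x1a [1]=0xcb (little-endian) → word 0xcb1a
id [0+:2] = (word>>0) & 0x3 = 2
rsvd [2+:4] = (word>>2) & 0xf = 6  ←
kind [6+:3] = (word>>6) & 0x7 = 4
err [9+:1] = (word>>9) & 0x1 = 1
prio [10+:4] = (word>>10) & 0xf = 2
opcode [14+:2] = (word>>14) & 0x3 = 3

6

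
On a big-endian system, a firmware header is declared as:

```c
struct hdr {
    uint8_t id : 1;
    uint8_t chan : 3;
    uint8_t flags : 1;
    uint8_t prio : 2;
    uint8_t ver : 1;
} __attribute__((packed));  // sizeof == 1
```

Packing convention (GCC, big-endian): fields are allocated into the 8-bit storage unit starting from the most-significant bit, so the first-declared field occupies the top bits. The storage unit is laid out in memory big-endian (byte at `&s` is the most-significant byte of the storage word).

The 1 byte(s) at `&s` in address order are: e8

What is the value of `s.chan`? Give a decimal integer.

[0]=0xe8 (big-endian) → word 0xe8
id:1 @ bit 7 → (0xe8>>7)&0x1 = 0x1
chan:3 @ bit 4 → (0xe8>>4)&0x7 = 0x6  ←
flags:1 @ bit 3 → (0xe8>>3)&0x1 = 0x1
prio:2 @ bit 1 → (0xe8>>1)&0x3 = 0x0
ver:1 @ bit 0 → (0xe8>>0)&0x1 = 0x0

6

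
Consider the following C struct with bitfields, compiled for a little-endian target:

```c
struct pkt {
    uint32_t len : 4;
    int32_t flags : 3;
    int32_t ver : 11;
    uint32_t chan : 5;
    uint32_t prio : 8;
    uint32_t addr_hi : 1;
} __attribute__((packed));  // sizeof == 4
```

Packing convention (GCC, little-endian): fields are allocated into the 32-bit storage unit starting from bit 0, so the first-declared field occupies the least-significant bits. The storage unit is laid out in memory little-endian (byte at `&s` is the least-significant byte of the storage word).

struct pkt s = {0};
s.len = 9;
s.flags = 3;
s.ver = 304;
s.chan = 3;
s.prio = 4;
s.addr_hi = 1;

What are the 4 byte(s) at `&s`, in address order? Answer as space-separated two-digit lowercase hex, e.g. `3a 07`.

39 98 0c 82

len:4 = 9 → 0x9 << 0 → word 0x00000009
flags:3 = 3 → 0x3 << 4 → word 0x00000039
ver:11 = 304 → 0x130 << 7 → word 0x00009839
chan:5 = 3 → 0x3 << 18 → word 0x000c9839
prio:8 = 4 → 0x4 << 23 → word 0x020c9839
addr_hi:1 = 1 → 0x1 << 31 → word 0x820c9839
word = 0x820c9839 → little-endian bytes:
  [0]=0x39  [1]=0x98  [2]=0x0c  [3]=0x82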